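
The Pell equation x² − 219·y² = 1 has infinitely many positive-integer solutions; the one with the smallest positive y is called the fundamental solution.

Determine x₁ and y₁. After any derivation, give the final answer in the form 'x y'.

d=219: √d = [14; 1,3,1,28] (ℓ=4, even), read p_3/q_3
i=0: a=14 ⇒ p=14, q=1
…
i=2: a=3 ⇒ p=59, q=4
i=3: a=1 ⇒ p=74, q=5
→ (74, 5).  Check: 74²=5476, 219·5²=5475, difference 1.

74 5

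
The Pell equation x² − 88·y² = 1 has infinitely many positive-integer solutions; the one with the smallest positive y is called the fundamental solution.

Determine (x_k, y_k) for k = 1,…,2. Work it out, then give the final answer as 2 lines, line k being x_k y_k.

197 21
77617 8274

[9; 2,1,1,1,2,18] for √88; ℓ=6 ⇒ convergent index 5
step 0: (9, 1)  from 9·(1,0) + (0,1)
…
step 3: (47, 5)  from 1·(28,3) + (19,2)
step 4: (75, 8)  from 1·(47,5) + (28,3)
step 5: (197, 21)  from 2·(75,8) + (47,5)
fundamental: x₁=197, y₁=21  (since 38809 − 88·441 = 1)
(197+21√88)^2 = 77617 + 8274√88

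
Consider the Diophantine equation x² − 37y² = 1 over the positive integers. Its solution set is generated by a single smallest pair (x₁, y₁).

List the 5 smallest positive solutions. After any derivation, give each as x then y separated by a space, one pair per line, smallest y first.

√37 = [6; 12, …], period ℓ=1 (odd) → k=1
i=0: a=6 ⇒ p=6, q=1
i=1: a=12 ⇒ p=73, q=12
fundamental: x₁=73, y₁=12  (since 5329 − 37·144 = 1)
k=2:  x_2 = 73·73+37·12·12 = 10657,  y_2 = 73·12+12·73 = 1752
k=3:  x_3 = 73·10657+37·12·1752 = 1555849,  y_3 = 73·1752+12·10657 = 255780
k=4:  x_4 = 73·1555849+37·12·255780 = 227143297,  y_4 = 73·255780+12·1555849 = 37342128
k=5:  x_5 = 73·227143297+37·12·37342128 = 33161365513,  y_5 = 73·37342128+12·227143297 = 5451694908

73 12
10657 1752
1555849 255780
227143297 37342128
33161365513 5451694908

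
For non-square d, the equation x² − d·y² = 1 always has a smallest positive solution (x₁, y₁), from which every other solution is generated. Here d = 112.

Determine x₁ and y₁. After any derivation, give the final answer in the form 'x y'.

127 12

d=112: √d = [10; 1,1,2,1,1,20] (ℓ=6, even), read p_5/q_5
k=0  a_k=10  p_k/q_k = 10/1
k=1  a_k=1  p_k/q_k = 11/1
k=2  a_k=1  p_k/q_k = 21/2
k=3  a_k=2  p_k/q_k = 53/5
k=4  a_k=1  p_k/q_k = 74/7
k=5  a_k=1  p_k/q_k = 127/12
(x₁, y₁) = (127, 12);  127² − 112·12² = 1 ✓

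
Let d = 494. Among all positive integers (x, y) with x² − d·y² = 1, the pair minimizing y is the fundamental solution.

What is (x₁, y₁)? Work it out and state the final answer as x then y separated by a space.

73035 3286

√494 → a₀=22, period (4,2,2,1,2,1,2,2,4,44); ℓ=10 even so k=9
step 0: (22, 1)  from 22·(1,0) + (0,1)
…
step 2: (200, 9)  from 2·(89,4) + (22,1)
step 3: (489, 22)  from 2·(200,9) + (89,4)
step 4: (689, 31)  from 1·(489,22) + (200,9)
step 5: (1867, 84)  from 2·(689,31) + (489,22)
step 6: (2556, 115)  from 1·(1867,84) + (689,31)
…
step 8: (16514, 743)  from 2·(6979,314) + (2556,115)
step 9: (73035, 3286)  from 4·(16514,743) + (6979,314)
fundamental: x₁=73035, y₁=3286  (since 5334111225 − 494·10797796 = 1)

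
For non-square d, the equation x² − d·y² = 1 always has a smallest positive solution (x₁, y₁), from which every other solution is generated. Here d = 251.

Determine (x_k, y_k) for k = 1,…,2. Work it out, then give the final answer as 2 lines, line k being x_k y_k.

d=251: √d = [15; 1,5,2,1,2,…,5,1,30] (ℓ=14, even), read p_13/q_13
a_0=15:  p_0=15·1+0=15,  q_0=15·0+1=1
…
a_11=2:  p_11=2·212692+151649=577033,  q_11=2·13425+9572=36422
a_12=5:  p_12=5·577033+212692=3097857,  q_12=5·36422+13425=195535
a_13=1:  p_13=1·3097857+577033=3674890,  q_13=1·195535+36422=231957
(x₁, y₁) = (3674890, 231957);  3674890² − 251·231957² = 1 ✓
(x_2, y_2) = (3674890·3674890 + 251·231957·231957, 3674890·231957 + 231957·3674890) = (27009633024199, 1704832919460)

3674890 231957
27009633024199 1704832919460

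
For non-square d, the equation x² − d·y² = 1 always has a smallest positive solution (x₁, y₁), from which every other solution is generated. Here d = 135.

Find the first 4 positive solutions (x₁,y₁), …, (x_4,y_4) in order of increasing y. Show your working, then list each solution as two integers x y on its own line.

√135 = [11; 1,1,1,1,1,1,1,22, …], period ℓ=8 (even) → k=7
i=0: a=11 ⇒ p=11, q=1
i=1: a=1 ⇒ p=12, q=1
…
i=3: a=1 ⇒ p=35, q=3
…
i=5: a=1 ⇒ p=93, q=8
i=6: a=1 ⇒ p=151, q=13
i=7: a=1 ⇒ p=244, q=21
→ (244, 21).  Check: 244²=59536, 135·21²=59535, difference 1.
(244+21√135)^2 = 119071 + 10248√135
(244+21√135)^3 = 58106404 + 5001003√135
(244+21√135)^4 = 28355806081 + 2440479216√135

244 21
119071 10248
58106404 5001003
28355806081 2440479216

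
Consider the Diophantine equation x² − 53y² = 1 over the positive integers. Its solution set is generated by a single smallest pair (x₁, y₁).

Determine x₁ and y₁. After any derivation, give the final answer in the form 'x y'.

d=53: √d = [7; 3,1,1,3,14] (ℓ=5, odd), read p_9/q_9
step 0: (7, 1)  from 7·(1,0) + (0,1)
…
step 2: (29, 4)  from 1·(22,3) + (7,1)
step 3: (51, 7)  from 1·(29,4) + (22,3)
step 4: (182, 25)  from 3·(51,7) + (29,4)
…
step 7: (10578, 1453)  from 1·(7979,1096) + (2599,357)
step 8: (18557, 2549)  from 1·(10578,1453) + (7979,1096)
step 9: (66249, 9100)  from 3·(18557,2549) + (10578,1453)
→ (66249, 9100).  Check: 66249²=4388930001, 53·9100²=4388930000, difference 1.

66249 9100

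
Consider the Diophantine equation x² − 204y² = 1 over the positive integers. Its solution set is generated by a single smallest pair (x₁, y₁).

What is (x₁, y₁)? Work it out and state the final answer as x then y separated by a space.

4999 350

√204 → a₀=14, period (3,1,1,6,1,1,3,28); ℓ=8 even so k=7
step 0: (14, 1)  from 14·(1,0) + (0,1)
…
step 2: (57, 4)  from 1·(43,3) + (14,1)
step 3: (100, 7)  from 1·(57,4) + (43,3)
…
step 5: (757, 53)  from 1·(657,46) + (100,7)
step 6: (1414, 99)  from 1·(757,53) + (657,46)
step 7: (4999, 350)  from 3·(1414,99) + (757,53)
(x₁, y₁) = (4999, 350);  4999² − 204·350² = 1 ✓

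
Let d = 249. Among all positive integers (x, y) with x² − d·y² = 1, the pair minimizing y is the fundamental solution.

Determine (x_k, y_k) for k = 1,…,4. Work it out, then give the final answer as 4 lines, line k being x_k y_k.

√249 = [15; 1,3,1,1,5,…,3,1,30, …], period ℓ=16 (even) → k=15
a_0=15:  p_0=15·1+0=15,  q_0=15·0+1=1
a_1=1:  p_1=1·15+1=16,  q_1=1·1+0=1
…
a_3=1:  p_3=1·63+16=79,  q_3=1·4+1=5
a_4=1:  p_4=1·79+63=142,  q_4=1·5+4=9
…
a_6=1:  p_6=1·789+142=931,  q_6=1·50+9=59
a_7=3:  p_7=3·931+789=3582,  q_7=3·59+50=227
…
a_11=5:  p_11=5·150586+113835=866765,  q_11=5·9543+7214=54929
…
a_14=3:  p_14=3·1884116+1017351=6669699,  q_14=3·119401+64472=422675
a_15=1:  p_15=1·6669699+1884116=8553815,  q_15=1·422675+119401=542076
fundamental: x₁=8553815, y₁=542076  (since 73167751054225 − 249·293846389776 = 1)
k=2:  x_2 = 8553815·8553815+249·542076·542076 = 146335502108449,  y_2 = 8553815·542076+542076·8553815 = 9273635639880
k=3:  x_3 = 8553815·146335502108449+249·542076·9273635639880 = 2503453625935556812055,  y_3 = 8553815·9273635639880+542076·146335502108449 = 158649927281879742324
k=4:  x_4 = 8553815·2503453625935556812055+249·542076·158649927281879742324 = 42828158354663763449114371201,  y_4 = 8553815·158649927281879742324+542076·2503453625935556812055 = 2714124255465295062538692240

8553815 542076
146335502108449 9273635639880
2503453625935556812055 158649927281879742324
42828158354663763449114371201 2714124255465295062538692240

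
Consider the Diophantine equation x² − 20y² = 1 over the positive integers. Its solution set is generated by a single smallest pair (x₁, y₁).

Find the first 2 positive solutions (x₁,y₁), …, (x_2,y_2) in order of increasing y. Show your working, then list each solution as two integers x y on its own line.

9 2
161 36

d=20: √d = [4; 2,8] (ℓ=2, even), read p_1/q_1
i=0: a=4 ⇒ p=4, q=1
i=1: a=2 ⇒ p=9, q=2
→ (9, 2).  Check: 9²=81, 20·2²=80, difference 1.
n=2: (9,2)∘(9,2) = (9·9+20·2·2, 9·2+2·9) = (161,36)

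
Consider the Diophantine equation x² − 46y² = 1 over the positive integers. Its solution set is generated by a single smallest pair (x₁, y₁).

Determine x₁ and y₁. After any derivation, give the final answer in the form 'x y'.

√46 → a₀=6, period (1,3,1,1,2,6,2,1,1,3,1,12); ℓ=12 even so k=11
a_0=6:  p_0=6·1+0=6,  q_0=6·0+1=1
a_1=1:  p_1=1·6+1=7,  q_1=1·1+0=1
a_2=3:  p_2=3·7+6=27,  q_2=3·1+1=4
a_3=1:  p_3=1·27+7=34,  q_3=1·4+1=5
a_4=1:  p_4=1·34+27=61,  q_4=1·5+4=9
…
a_6=6:  p_6=6·156+61=997,  q_6=6·23+9=147
a_7=2:  p_7=2·997+156=2150,  q_7=2·147+23=317
…
a_9=1:  p_9=1·3147+2150=5297,  q_9=1·464+317=781
a_10=3:  p_10=3·5297+3147=19038,  q_10=3·781+464=2807
a_11=1:  p_11=1·19038+5297=24335,  q_11=1·2807+781=3588
(x₁, y₁) = (24335, 3588);  24335² − 46·3588² = 1 ✓

24335 3588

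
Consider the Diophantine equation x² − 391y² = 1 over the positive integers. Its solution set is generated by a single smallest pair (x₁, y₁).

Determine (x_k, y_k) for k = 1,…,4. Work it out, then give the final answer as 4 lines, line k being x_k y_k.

√391 → a₀=19, period (1,3,2,2,1,…,3,1,38); ℓ=16 even so k=15
i=0: a=19 ⇒ p=19, q=1
…
i=2: a=3 ⇒ p=79, q=4
…
i=4: a=2 ⇒ p=435, q=22
i=5: a=1 ⇒ p=613, q=31
i=6: a=1 ⇒ p=1048, q=53
…
i=8: a=19 ⇒ p=52519, q=2656
i=9: a=2 ⇒ p=107747, q=5449
…
i=11: a=1 ⇒ p=268013, q=13554
…
i=13: a=2 ⇒ p=1660597, q=83980
i=14: a=3 ⇒ p=5678083, q=287153
i=15: a=1 ⇒ p=7338680, q=371133
→ (7338680, 371133).  Check: 7338680²=53856224142400, 391·371133²=53856224142399, difference 1.
n=2: (7338680,371133)∘(7338680,371133) = (7338680·7338680+391·371133·371133, 7338680·371133+371133·7338680) = (107712448284799,5447252648880)
n=3: (107712448284799,5447252648880)∘(7338680,371133) = (7338680·107712448284799+391·371133·5447252648880, 7338680·5447252648880+371133·107712448284799) = (1580934379957370111960,79951288138564985667)
n=4: (1580934379957370111960,79951288138564985667)∘(7338680,371133) = (7338680·1580934379957370111960+391·371133·79951288138564985667, 7338680·79951288138564985667+371133·1580934379957370111960) = (23203943031010998074028940801,1173473838473442730776750240)

7338680 371133
107712448284799 5447252648880
1580934379957370111960 79951288138564985667
23203943031010998074028940801 1173473838473442730776750240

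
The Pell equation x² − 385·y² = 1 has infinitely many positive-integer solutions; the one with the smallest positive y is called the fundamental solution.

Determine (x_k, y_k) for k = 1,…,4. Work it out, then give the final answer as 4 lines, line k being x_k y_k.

[19; 1,1,1,1,1,…,1,1,38] for √385; ℓ=16 ⇒ convergent index 15
i=0: a=19 ⇒ p=19, q=1
i=1: a=1 ⇒ p=20, q=1
…
i=3: a=1 ⇒ p=59, q=3
i=4: a=1 ⇒ p=98, q=5
…
i=6: a=3 ⇒ p=569, q=29
…
i=10: a=3 ⇒ p=10262, q=523
i=11: a=1 ⇒ p=13009, q=663
…
i=13: a=1 ⇒ p=36280, q=1849
i=14: a=1 ⇒ p=59551, q=3035
i=15: a=1 ⇒ p=95831, q=4884
fundamental: x₁=95831, y₁=4884  (since 9183580561 − 385·23853456 = 1)
n=2: (95831,4884)∘(95831,4884) = (95831·95831+385·4884·4884, 95831·4884+4884·95831) = (18367161121,936077208)
n=3: (18367161121,936077208)∘(95831,4884) = (95831·18367161121+385·4884·936077208, 95831·936077208+4884·18367161121) = (3520286834677271,179410429834812)
n=4: (3520286834677271,179410429834812)∘(95831,4884) = (95831·3520286834677271+385·4884·179410429834812, 95831·179410429834812+4884·3520286834677271) = (674705215289547953281,34386161802063660336)

95831 4884
18367161121 936077208
3520286834677271 179410429834812
674705215289547953281 34386161802063660336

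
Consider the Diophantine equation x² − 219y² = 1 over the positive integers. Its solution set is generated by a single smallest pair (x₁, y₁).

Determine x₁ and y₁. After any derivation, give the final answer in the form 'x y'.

√219 → a₀=14, period (1,3,1,28); ℓ=4 even so k=3
k=0  a_k=14  p_k/q_k = 14/1
…
k=2  a_k=3  p_k/q_k = 59/4
k=3  a_k=1  p_k/q_k = 74/5
(x₁, y₁) = (74, 5);  74² − 219·5² = 1 ✓

74 5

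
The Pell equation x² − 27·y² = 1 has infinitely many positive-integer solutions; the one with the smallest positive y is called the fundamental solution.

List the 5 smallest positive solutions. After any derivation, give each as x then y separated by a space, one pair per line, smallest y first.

√27 → a₀=5, period (5,10); ℓ=2 even so k=1
a_0=5:  p_0=5·1+0=5,  q_0=5·0+1=1
a_1=5:  p_1=5·5+1=26,  q_1=5·1+0=5
→ (26, 5).  Check: 26²=676, 27·5²=675, difference 1.
(26+5√27)^2 = 1351 + 260√27
(26+5√27)^3 = 70226 + 13515√27
(26+5√27)^4 = 3650401 + 702520√27
(26+5√27)^5 = 189750626 + 36517525√27

26 5
1351 260
70226 13515
3650401 702520
189750626 36517525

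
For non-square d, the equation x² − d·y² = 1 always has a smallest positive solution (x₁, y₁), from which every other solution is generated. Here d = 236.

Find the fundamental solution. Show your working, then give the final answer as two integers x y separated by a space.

561799 36570

d=236: √d = [15; 2,1,3,5,1,6,1,5,3,1,2,30] (ℓ=12, even), read p_11/q_11
a_0=15:  p_0=15·1+0=15,  q_0=15·0+1=1
a_1=2:  p_1=2·15+1=31,  q_1=2·1+0=2
a_2=1:  p_2=1·31+15=46,  q_2=1·2+1=3
a_3=3:  p_3=3·46+31=169,  q_3=3·3+2=11
a_4=5:  p_4=5·169+46=891,  q_4=5·11+3=58
…
a_7=1:  p_7=1·7251+1060=8311,  q_7=1·472+69=541
a_8=5:  p_8=5·8311+7251=48806,  q_8=5·541+472=3177
a_9=3:  p_9=3·48806+8311=154729,  q_9=3·3177+541=10072
a_10=1:  p_10=1·154729+48806=203535,  q_10=1·10072+3177=13249
a_11=2:  p_11=2·203535+154729=561799,  q_11=2·13249+10072=36570
→ (561799, 36570).  Check: 561799²=315618116401, 236·36570²=315618116400, difference 1.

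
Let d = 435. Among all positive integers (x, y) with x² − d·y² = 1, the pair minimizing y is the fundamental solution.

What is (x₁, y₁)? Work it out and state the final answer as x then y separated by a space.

√435 = [20; 1,5,1,40, …], period ℓ=4 (even) → k=3
k=0  a_k=20  p_k/q_k = 20/1
k=1  a_k=1  p_k/q_k = 21/1
k=2  a_k=5  p_k/q_k = 125/6
k=3  a_k=1  p_k/q_k = 146/7
(x₁, y₁) = (146, 7);  146² − 435·7² = 1 ✓

146 7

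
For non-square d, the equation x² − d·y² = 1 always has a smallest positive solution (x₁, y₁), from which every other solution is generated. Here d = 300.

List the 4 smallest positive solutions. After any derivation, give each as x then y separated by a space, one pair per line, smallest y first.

√300 = [17; 3,8,3,34, …], period ℓ=4 (even) → k=3
k=0  a_k=17  p_k/q_k = 17/1
k=1  a_k=3  p_k/q_k = 52/3
k=2  a_k=8  p_k/q_k = 433/25
k=3  a_k=3  p_k/q_k = 1351/78
→ (1351, 78).  Check: 1351²=1825201, 300·78²=1825200, difference 1.
(x_2, y_2) = (1351·1351 + 300·78·78, 1351·78 + 78·1351) = (3650401, 210756)
(x_3, y_3) = (1351·3650401 + 300·78·210756, 1351·210756 + 78·3650401) = (9863382151, 569462634)
(x_4, y_4) = (1351·9863382151 + 300·78·569462634, 1351·569462634 + 78·9863382151) = (26650854921601, 1538687826312)

1351 78
3650401 210756
9863382151 569462634
26650854921601 1538687826312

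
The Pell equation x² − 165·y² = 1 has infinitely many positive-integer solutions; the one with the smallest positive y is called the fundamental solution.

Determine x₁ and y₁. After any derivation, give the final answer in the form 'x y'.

1079 84

√165 → a₀=12, period (1,5,2,5,1,24); ℓ=6 even so k=5
step 0: (12, 1)  from 12·(1,0) + (0,1)
step 1: (13, 1)  from 1·(12,1) + (1,0)
…
step 3: (167, 13)  from 2·(77,6) + (13,1)
step 4: (912, 71)  from 5·(167,13) + (77,6)
step 5: (1079, 84)  from 1·(912,71) + (167,13)
fundamental: x₁=1079, y₁=84  (since 1164241 − 165·7056 = 1)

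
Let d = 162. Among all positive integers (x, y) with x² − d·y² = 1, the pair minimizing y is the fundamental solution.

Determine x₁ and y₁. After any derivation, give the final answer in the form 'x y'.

19601 1540

√162 = [12; 1,2,1,2,12,2,1,2,1,24, …], period ℓ=10 (even) → k=9
a_0=12:  p_0=12·1+0=12,  q_0=12·0+1=1
…
a_2=2:  p_2=2·13+12=38,  q_2=2·1+1=3
…
a_8=2:  p_8=2·5333+3602=14268,  q_8=2·419+283=1121
a_9=1:  p_9=1·14268+5333=19601,  q_9=1·1121+419=1540
→ (19601, 1540).  Check: 19601²=384199201, 162·1540²=384199200, difference 1.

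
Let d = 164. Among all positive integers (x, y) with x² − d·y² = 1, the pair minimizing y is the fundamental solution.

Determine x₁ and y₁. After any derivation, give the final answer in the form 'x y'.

2049 160

[12; 1,4,6,4,1,24] for √164; ℓ=6 ⇒ convergent index 5
i=0: a=12 ⇒ p=12, q=1
…
i=4: a=4 ⇒ p=1652, q=129
i=5: a=1 ⇒ p=2049, q=160
(x₁, y₁) = (2049, 160);  2049² − 164·160² = 1 ✓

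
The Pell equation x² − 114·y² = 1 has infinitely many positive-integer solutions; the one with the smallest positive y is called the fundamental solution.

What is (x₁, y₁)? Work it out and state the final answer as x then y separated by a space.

1025 96

√114 → a₀=10, period (1,2,10,2,1,20); ℓ=6 even so k=5
k=0  a_k=10  p_k/q_k = 10/1
k=1  a_k=1  p_k/q_k = 11/1
k=2  a_k=2  p_k/q_k = 32/3
k=3  a_k=10  p_k/q_k = 331/31
k=4  a_k=2  p_k/q_k = 694/65
k=5  a_k=1  p_k/q_k = 1025/96
fundamental: x₁=1025, y₁=96  (since 1050625 − 114·9216 = 1)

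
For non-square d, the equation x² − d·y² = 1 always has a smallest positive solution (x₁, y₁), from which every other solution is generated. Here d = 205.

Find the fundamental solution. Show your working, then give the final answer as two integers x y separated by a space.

d=205: √d = [14; 3,6,1,4,1,6,3,28] (ℓ=8, even), read p_7/q_7
a_0=14:  p_0=14·1+0=14,  q_0=14·0+1=1
a_1=3:  p_1=3·14+1=43,  q_1=3·1+0=3
a_2=6:  p_2=6·43+14=272,  q_2=6·3+1=19
…
a_5=1:  p_5=1·1532+315=1847,  q_5=1·107+22=129
a_6=6:  p_6=6·1847+1532=12614,  q_6=6·129+107=881
a_7=3:  p_7=3·12614+1847=39689,  q_7=3·881+129=2772
→ (39689, 2772).  Check: 39689²=1575216721, 205·2772²=1575216720, difference 1.

39689 2772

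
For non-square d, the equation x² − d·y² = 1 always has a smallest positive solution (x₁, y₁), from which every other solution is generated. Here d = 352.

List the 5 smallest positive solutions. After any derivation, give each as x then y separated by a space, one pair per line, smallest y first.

√352 = [18; 1,3,5,9,5,3,1,36, …], period ℓ=8 (even) → k=7
k=0  a_k=18  p_k/q_k = 18/1
…
k=6  a_k=3  p_k/q_k = 59118/3151
k=7  a_k=1  p_k/q_k = 77617/4137
fundamental: x₁=77617, y₁=4137  (since 6024398689 − 352·17114769 = 1)
(x_2, y_2) = (77617·77617 + 352·4137·4137, 77617·4137 + 4137·77617) = (12048797377, 642203058)
(x_3, y_3) = (77617·12048797377 + 352·4137·642203058, 77617·642203058 + 4137·12048797377) = (1870383011943601, 99691749501435)
(x_4, y_4) = (77617·1870383011943601 + 352·4137·99691749501435, 77617·99691749501435 + 4137·1870383011943601) = (290347036464004160257, 15475549041463557732)
(x_5, y_5) = (77617·290347036464004160257 + 352·4137·15475549041463557732, 77617·15475549041463557732 + 4137·290347036464004160257) = (45071731856582838801391537, 2402331379802862171467853)

77617 4137
12048797377 642203058
1870383011943601 99691749501435
290347036464004160257 15475549041463557732
45071731856582838801391537 2402331379802862171467853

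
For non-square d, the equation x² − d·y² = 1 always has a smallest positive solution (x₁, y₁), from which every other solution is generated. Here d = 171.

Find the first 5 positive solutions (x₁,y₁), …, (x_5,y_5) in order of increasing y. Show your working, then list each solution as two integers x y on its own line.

d=171: √d = [13; 13,26] (ℓ=2, even), read p_1/q_1
i=0: a=13 ⇒ p=13, q=1
i=1: a=13 ⇒ p=170, q=13
→ (170, 13).  Check: 170²=28900, 171·13²=28899, difference 1.
(170+13√171)^2 = 57799 + 4420√171
(170+13√171)^3 = 19651490 + 1502787√171
(170+13√171)^4 = 6681448801 + 510943160√171
(170+13√171)^5 = 2271672940850 + 173719171613√171

170 13
57799 4420
19651490 1502787
6681448801 510943160
2271672940850 173719171613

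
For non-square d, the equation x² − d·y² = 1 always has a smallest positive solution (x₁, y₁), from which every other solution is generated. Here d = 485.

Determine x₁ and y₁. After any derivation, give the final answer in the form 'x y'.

969 44

[22; 44] for √485; ℓ=1 ⇒ convergent index 1
step 0: (22, 1)  from 22·(1,0) + (0,1)
step 1: (969, 44)  from 44·(22,1) + (1,0)
(x₁, y₁) = (969, 44);  969² − 485·44² = 1 ✓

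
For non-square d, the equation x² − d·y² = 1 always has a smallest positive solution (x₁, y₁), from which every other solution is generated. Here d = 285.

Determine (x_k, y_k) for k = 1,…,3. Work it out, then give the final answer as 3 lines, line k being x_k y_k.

2431 144
11819521 700128
57466508671 3404022192

√285 = [16; 1,7,2,7,1,32, …], period ℓ=6 (even) → k=5
step 0: (16, 1)  from 16·(1,0) + (0,1)
step 1: (17, 1)  from 1·(16,1) + (1,0)
…
step 3: (287, 17)  from 2·(135,8) + (17,1)
step 4: (2144, 127)  from 7·(287,17) + (135,8)
step 5: (2431, 144)  from 1·(2144,127) + (287,17)
→ (2431, 144).  Check: 2431²=5909761, 285·144²=5909760, difference 1.
n=2: (2431,144)∘(2431,144) = (2431·2431+285·144·144, 2431·144+144·2431) = (11819521,700128)
n=3: (11819521,700128)∘(2431,144) = (2431·11819521+285·144·700128, 2431·700128+144·11819521) = (57466508671,3404022192)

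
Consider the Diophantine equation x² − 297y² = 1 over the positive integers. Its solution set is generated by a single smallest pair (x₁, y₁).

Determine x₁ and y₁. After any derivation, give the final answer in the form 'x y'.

48599 2820

√297 → a₀=17, period (4,3,1,1,2,1,1,3,4,34); ℓ=10 even so k=9
i=0: a=17 ⇒ p=17, q=1
i=1: a=4 ⇒ p=69, q=4
…
i=3: a=1 ⇒ p=293, q=17
i=4: a=1 ⇒ p=517, q=30
…
i=6: a=1 ⇒ p=1844, q=107
i=7: a=1 ⇒ p=3171, q=184
i=8: a=3 ⇒ p=11357, q=659
i=9: a=4 ⇒ p=48599, q=2820
→ (48599, 2820).  Check: 48599²=2361862801, 297·2820²=2361862800, difference 1.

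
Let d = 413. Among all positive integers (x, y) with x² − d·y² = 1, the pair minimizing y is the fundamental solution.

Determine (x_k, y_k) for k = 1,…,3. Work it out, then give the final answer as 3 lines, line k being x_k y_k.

113399 5580
25718666401 1265532840
5832942102300599 287020317040740

[20; 3,9,1,4,1,9,3,40] for √413; ℓ=8 ⇒ convergent index 7
step 0: (20, 1)  from 20·(1,0) + (0,1)
step 1: (61, 3)  from 3·(20,1) + (1,0)
step 2: (569, 28)  from 9·(61,3) + (20,1)
step 3: (630, 31)  from 1·(569,28) + (61,3)
step 4: (3089, 152)  from 4·(630,31) + (569,28)
…
step 6: (36560, 1799)  from 9·(3719,183) + (3089,152)
step 7: (113399, 5580)  from 3·(36560,1799) + (3719,183)
→ (113399, 5580).  Check: 113399²=12859333201, 413·5580²=12859333200, difference 1.
k=2:  x_2 = 113399·113399+413·5580·5580 = 25718666401,  y_2 = 113399·5580+5580·113399 = 1265532840
k=3:  x_3 = 113399·25718666401+413·5580·1265532840 = 5832942102300599,  y_3 = 113399·1265532840+5580·25718666401 = 287020317040740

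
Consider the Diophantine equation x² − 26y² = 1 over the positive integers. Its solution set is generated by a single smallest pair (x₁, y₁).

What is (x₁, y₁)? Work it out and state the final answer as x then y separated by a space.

[5; 10] for √26; ℓ=1 ⇒ convergent index 1
step 0: (5, 1)  from 5·(1,0) + (0,1)
step 1: (51, 10)  from 10·(5,1) + (1,0)
fundamental: x₁=51, y₁=10  (since 2601 − 26·100 = 1)

51 10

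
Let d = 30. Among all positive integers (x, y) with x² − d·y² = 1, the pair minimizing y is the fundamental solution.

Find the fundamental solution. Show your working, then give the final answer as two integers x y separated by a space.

√30 → a₀=5, period (2,10); ℓ=2 even so k=1
a_0=5:  p_0=5·1+0=5,  q_0=5·0+1=1
a_1=2:  p_1=2·5+1=11,  q_1=2·1+0=2
(x₁, y₁) = (11, 2);  11² − 30·2² = 1 ✓

11 2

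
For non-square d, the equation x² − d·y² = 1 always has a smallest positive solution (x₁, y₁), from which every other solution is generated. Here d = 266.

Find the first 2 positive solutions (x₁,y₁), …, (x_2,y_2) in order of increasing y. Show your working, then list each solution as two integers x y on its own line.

685 42
938449 57540

[16; 3,4,3,32] for √266; ℓ=4 ⇒ convergent index 3
step 0: (16, 1)  from 16·(1,0) + (0,1)
step 1: (49, 3)  from 3·(16,1) + (1,0)
step 2: (212, 13)  from 4·(49,3) + (16,1)
step 3: (685, 42)  from 3·(212,13) + (49,3)
fundamental: x₁=685, y₁=42  (since 469225 − 266·1764 = 1)
(685+42√266)^2 = 938449 + 57540√266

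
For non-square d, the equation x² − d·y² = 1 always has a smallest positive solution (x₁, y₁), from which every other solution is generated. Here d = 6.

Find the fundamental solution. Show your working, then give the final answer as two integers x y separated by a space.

5 2

d=6: √d = [2; 2,4] (ℓ=2, even), read p_1/q_1
a_0=2:  p_0=2·1+0=2,  q_0=2·0+1=1
a_1=2:  p_1=2·2+1=5,  q_1=2·1+0=2
→ (5, 2).  Check: 5²=25, 6·2²=24, difference 1.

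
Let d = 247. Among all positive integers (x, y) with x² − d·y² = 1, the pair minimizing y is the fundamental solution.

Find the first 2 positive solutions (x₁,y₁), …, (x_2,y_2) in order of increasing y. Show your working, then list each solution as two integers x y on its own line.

85292 5427
14549450527 925759368

√247 = [15; 1,2,1,1,9,1,9,1,1,2,1,30, …], period ℓ=12 (even) → k=11
a_0=15:  p_0=15·1+0=15,  q_0=15·0+1=1
a_1=1:  p_1=1·15+1=16,  q_1=1·1+0=1
…
a_3=1:  p_3=1·47+16=63,  q_3=1·3+1=4
…
a_7=9:  p_7=9·1163+1053=11520,  q_7=9·74+67=733
a_8=1:  p_8=1·11520+1163=12683,  q_8=1·733+74=807
a_9=1:  p_9=1·12683+11520=24203,  q_9=1·807+733=1540
a_10=2:  p_10=2·24203+12683=61089,  q_10=2·1540+807=3887
a_11=1:  p_11=1·61089+24203=85292,  q_11=1·3887+1540=5427
fundamental: x₁=85292, y₁=5427  (since 7274725264 − 247·29452329 = 1)
(x_2, y_2) = (85292·85292 + 247·5427·5427, 85292·5427 + 5427·85292) = (14549450527, 925759368)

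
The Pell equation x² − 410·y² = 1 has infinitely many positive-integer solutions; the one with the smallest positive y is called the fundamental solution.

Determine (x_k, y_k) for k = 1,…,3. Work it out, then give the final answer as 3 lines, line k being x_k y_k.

√410 = [20; 4,40, …], period ℓ=2 (even) → k=1
step 0: (20, 1)  from 20·(1,0) + (0,1)
step 1: (81, 4)  from 4·(20,1) + (1,0)
fundamental: x₁=81, y₁=4  (since 6561 − 410·16 = 1)
(81+4√410)^2 = 13121 + 648√410
(81+4√410)^3 = 2125521 + 104972√410

81 4
13121 648
2125521 104972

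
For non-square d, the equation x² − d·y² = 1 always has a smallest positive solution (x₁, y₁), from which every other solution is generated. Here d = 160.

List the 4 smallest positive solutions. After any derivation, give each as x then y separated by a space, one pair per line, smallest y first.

√160 = [12; 1,1,1,5,1,1,1,24, …], period ℓ=8 (even) → k=7
i=0: a=12 ⇒ p=12, q=1
…
i=3: a=1 ⇒ p=38, q=3
i=4: a=5 ⇒ p=215, q=17
i=5: a=1 ⇒ p=253, q=20
i=6: a=1 ⇒ p=468, q=37
i=7: a=1 ⇒ p=721, q=57
→ (721, 57).  Check: 721²=519841, 160·57²=519840, difference 1.
(721+57√160)^2 = 1039681 + 82194√160
(721+57√160)^3 = 1499219281 + 118523691√160
(721+57√160)^4 = 2161873163521 + 170911080228√160

721 57
1039681 82194
1499219281 118523691
2161873163521 170911080228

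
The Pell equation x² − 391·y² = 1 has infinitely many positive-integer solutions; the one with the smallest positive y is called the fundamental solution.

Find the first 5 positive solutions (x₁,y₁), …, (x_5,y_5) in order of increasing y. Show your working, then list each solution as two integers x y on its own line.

7338680 371133
107712448284799 5447252648880
1580934379957370111960 79951288138564985667
23203943031010998074028940801 1173473838473442730776750240
340572625285638001757449457184853400 17223497977856489447705304337580733

√391 → a₀=19, period (1,3,2,2,1,…,3,1,38); ℓ=16 even so k=15
i=0: a=19 ⇒ p=19, q=1
…
i=3: a=2 ⇒ p=178, q=9
…
i=5: a=1 ⇒ p=613, q=31
…
i=7: a=2 ⇒ p=2709, q=137
…
i=9: a=2 ⇒ p=107747, q=5449
…
i=11: a=1 ⇒ p=268013, q=13554
i=12: a=2 ⇒ p=696292, q=35213
…
i=14: a=3 ⇒ p=5678083, q=287153
i=15: a=1 ⇒ p=7338680, q=371133
→ (7338680, 371133).  Check: 7338680²=53856224142400, 391·371133²=53856224142399, difference 1.
n=2: (7338680,371133)∘(7338680,371133) = (7338680·7338680+391·371133·371133, 7338680·371133+371133·7338680) = (107712448284799,5447252648880)
n=3: (107712448284799,5447252648880)∘(7338680,371133) = (7338680·107712448284799+391·371133·5447252648880, 7338680·5447252648880+371133·107712448284799) = (1580934379957370111960,79951288138564985667)
n=4: (1580934379957370111960,79951288138564985667)∘(7338680,371133) = (7338680·1580934379957370111960+391·371133·79951288138564985667, 7338680·79951288138564985667+371133·1580934379957370111960) = (23203943031010998074028940801,1173473838473442730776750240)
n=5: (23203943031010998074028940801,1173473838473442730776750240)∘(7338680,371133) = (7338680·23203943031010998074028940801+391·371133·1173473838473442730776750240, 7338680·1173473838473442730776750240+371133·23203943031010998074028940801) = (340572625285638001757449457184853400,17223497977856489447705304337580733)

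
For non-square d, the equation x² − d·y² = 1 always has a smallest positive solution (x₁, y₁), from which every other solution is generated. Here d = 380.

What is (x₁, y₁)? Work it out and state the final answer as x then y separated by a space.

d=380: √d = [19; 2,38] (ℓ=2, even), read p_1/q_1
i=0: a=19 ⇒ p=19, q=1
i=1: a=2 ⇒ p=39, q=2
(x₁, y₁) = (39, 2);  39² − 380·2² = 1 ✓

39 2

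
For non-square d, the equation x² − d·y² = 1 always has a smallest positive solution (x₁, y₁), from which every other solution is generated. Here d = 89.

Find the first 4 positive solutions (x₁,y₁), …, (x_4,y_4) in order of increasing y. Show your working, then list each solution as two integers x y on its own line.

√89 = [9; 2,3,3,2,18, …], period ℓ=5 (odd) → k=9
i=0: a=9 ⇒ p=9, q=1
i=1: a=2 ⇒ p=19, q=2
i=2: a=3 ⇒ p=66, q=7
i=3: a=3 ⇒ p=217, q=23
…
i=5: a=18 ⇒ p=9217, q=977
…
i=7: a=3 ⇒ p=66019, q=6998
i=8: a=3 ⇒ p=216991, q=23001
i=9: a=2 ⇒ p=500001, q=53000
(x₁, y₁) = (500001, 53000);  500001² − 89·53000² = 1 ✓
(500001+53000√89)^2 = 500002000001 + 53000106000√89
(500001+53000√89)^3 = 500003000004500001 + 53000212000159000√89
(500001+53000√89)^4 = 500004000010000008000001 + 53000318000530000212000√89

500001 53000
500002000001 53000106000
500003000004500001 53000212000159000
500004000010000008000001 53000318000530000212000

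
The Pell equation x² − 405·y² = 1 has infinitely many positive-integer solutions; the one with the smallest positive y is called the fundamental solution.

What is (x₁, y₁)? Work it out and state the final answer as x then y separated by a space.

d=405: √d = [20; 8,40] (ℓ=2, even), read p_1/q_1
k=0  a_k=20  p_k/q_k = 20/1
k=1  a_k=8  p_k/q_k = 161/8
(x₁, y₁) = (161, 8);  161² − 405·8² = 1 ✓

161 8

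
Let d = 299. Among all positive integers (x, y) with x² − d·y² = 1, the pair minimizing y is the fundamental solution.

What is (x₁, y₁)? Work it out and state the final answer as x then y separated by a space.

[17; 3,2,3,34] for √299; ℓ=4 ⇒ convergent index 3
step 0: (17, 1)  from 17·(1,0) + (0,1)
…
step 2: (121, 7)  from 2·(52,3) + (17,1)
step 3: (415, 24)  from 3·(121,7) + (52,3)
(x₁, y₁) = (415, 24);  415² − 299·24² = 1 ✓

415 24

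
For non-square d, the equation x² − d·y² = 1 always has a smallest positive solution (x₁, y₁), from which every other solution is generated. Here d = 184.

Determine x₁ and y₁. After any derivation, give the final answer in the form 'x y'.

√184 → a₀=13, period (1,1,3,2,1,2,1,2,3,1,1,26); ℓ=12 even so k=11
i=0: a=13 ⇒ p=13, q=1
i=1: a=1 ⇒ p=14, q=1
…
i=3: a=3 ⇒ p=95, q=7
…
i=5: a=1 ⇒ p=312, q=23
…
i=7: a=1 ⇒ p=1153, q=85
i=8: a=2 ⇒ p=3147, q=232
…
i=10: a=1 ⇒ p=13741, q=1013
i=11: a=1 ⇒ p=24335, q=1794
fundamental: x₁=24335, y₁=1794  (since 592192225 − 184·3218436 = 1)

24335 1794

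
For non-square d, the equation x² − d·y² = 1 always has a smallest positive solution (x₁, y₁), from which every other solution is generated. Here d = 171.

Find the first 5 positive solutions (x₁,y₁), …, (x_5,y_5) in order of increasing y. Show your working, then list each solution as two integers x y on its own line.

√171 → a₀=13, period (13,26); ℓ=2 even so k=1
a_0=13:  p_0=13·1+0=13,  q_0=13·0+1=1
a_1=13:  p_1=13·13+1=170,  q_1=13·1+0=13
fundamental: x₁=170, y₁=13  (since 28900 − 171·169 = 1)
(x_2, y_2) = (170·170 + 171·13·13, 170·13 + 13·170) = (57799, 4420)
(x_3, y_3) = (170·57799 + 171·13·4420, 170·4420 + 13·57799) = (19651490, 1502787)
(x_4, y_4) = (170·19651490 + 171·13·1502787, 170·1502787 + 13·19651490) = (6681448801, 510943160)
(x_5, y_5) = (170·6681448801 + 171·13·510943160, 170·510943160 + 13·6681448801) = (2271672940850, 173719171613)

170 13
57799 4420
19651490 1502787
6681448801 510943160
2271672940850 173719171613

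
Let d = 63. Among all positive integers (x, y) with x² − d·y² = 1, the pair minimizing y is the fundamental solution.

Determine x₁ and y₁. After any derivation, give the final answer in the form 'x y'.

8 1

[7; 1,14] for √63; ℓ=2 ⇒ convergent index 1
step 0: (7, 1)  from 7·(1,0) + (0,1)
step 1: (8, 1)  from 1·(7,1) + (1,0)
fundamental: x₁=8, y₁=1  (since 64 − 63·1 = 1)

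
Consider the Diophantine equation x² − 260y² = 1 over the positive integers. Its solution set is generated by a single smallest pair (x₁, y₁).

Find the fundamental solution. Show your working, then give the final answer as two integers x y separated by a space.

129 8

√260 → a₀=16, period (8,32); ℓ=2 even so k=1
step 0: (16, 1)  from 16·(1,0) + (0,1)
step 1: (129, 8)  from 8·(16,1) + (1,0)
(x₁, y₁) = (129, 8);  129² − 260·8² = 1 ✓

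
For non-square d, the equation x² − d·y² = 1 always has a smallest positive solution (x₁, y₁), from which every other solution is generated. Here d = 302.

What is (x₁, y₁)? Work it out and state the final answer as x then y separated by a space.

4276623 246092

√302 → a₀=17, period (2,1,1,1,4,…,1,2,34); ℓ=16 even so k=15
k=0  a_k=17  p_k/q_k = 17/1
…
k=2  a_k=1  p_k/q_k = 52/3
k=3  a_k=1  p_k/q_k = 87/5
…
k=5  a_k=4  p_k/q_k = 643/37
k=6  a_k=2  p_k/q_k = 1425/82
…
k=8  a_k=16  p_k/q_k = 34513/1986
…
k=11  a_k=4  p_k/q_k = 467281/26889
k=12  a_k=1  p_k/q_k = 574956/33085
…
k=14  a_k=1  p_k/q_k = 1617193/93059
k=15  a_k=2  p_k/q_k = 4276623/246092
fundamental: x₁=4276623, y₁=246092  (since 18289504284129 − 302·60561272464 = 1)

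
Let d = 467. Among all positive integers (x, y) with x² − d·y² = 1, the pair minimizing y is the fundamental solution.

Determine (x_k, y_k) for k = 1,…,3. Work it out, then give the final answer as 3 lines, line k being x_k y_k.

1625626 75225
5285319783751 244575431700
17183906517558380626 795176361465413175

√467 → a₀=21, period (1,1,1,1,3,…,1,1,42); ℓ=14 even so k=13
k=0  a_k=21  p_k/q_k = 21/1
k=1  a_k=1  p_k/q_k = 22/1
k=2  a_k=1  p_k/q_k = 43/2
k=3  a_k=1  p_k/q_k = 65/3
k=4  a_k=1  p_k/q_k = 108/5
k=5  a_k=3  p_k/q_k = 389/18
k=6  a_k=3  p_k/q_k = 1275/59
k=7  a_k=21  p_k/q_k = 27164/1257
k=8  a_k=3  p_k/q_k = 82767/3830
…
k=10  a_k=1  p_k/q_k = 358232/16577
k=11  a_k=1  p_k/q_k = 633697/29324
k=12  a_k=1  p_k/q_k = 991929/45901
k=13  a_k=1  p_k/q_k = 1625626/75225
(x₁, y₁) = (1625626, 75225);  1625626² − 467·75225² = 1 ✓
n=2: (1625626,75225)∘(1625626,75225) = (1625626·1625626+467·75225·75225, 1625626·75225+75225·1625626) = (5285319783751,244575431700)
n=3: (5285319783751,244575431700)∘(1625626,75225) = (1625626·5285319783751+467·75225·244575431700, 1625626·244575431700+75225·5285319783751) = (17183906517558380626,795176361465413175)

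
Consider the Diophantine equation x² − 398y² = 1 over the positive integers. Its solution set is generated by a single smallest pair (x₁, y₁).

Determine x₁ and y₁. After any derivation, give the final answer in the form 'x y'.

399 20

√398 = [19; 1,18,1,38, …], period ℓ=4 (even) → k=3
i=0: a=19 ⇒ p=19, q=1
…
i=2: a=18 ⇒ p=379, q=19
i=3: a=1 ⇒ p=399, q=20
fundamental: x₁=399, y₁=20  (since 159201 − 398·400 = 1)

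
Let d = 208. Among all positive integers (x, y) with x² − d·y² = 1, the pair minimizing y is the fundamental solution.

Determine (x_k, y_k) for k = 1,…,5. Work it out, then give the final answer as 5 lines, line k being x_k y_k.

649 45
842401 58410
1093435849 75816135
1419278889601 98409284820
1842222905266249 127735175880225

[14; 2,2,1,2,2,28] for √208; ℓ=6 ⇒ convergent index 5
step 0: (14, 1)  from 14·(1,0) + (0,1)
…
step 4: (274, 19)  from 2·(101,7) + (72,5)
step 5: (649, 45)  from 2·(274,19) + (101,7)
→ (649, 45).  Check: 649²=421201, 208·45²=421200, difference 1.
(649+45√208)^2 = 842401 + 58410√208
(649+45√208)^3 = 1093435849 + 75816135√208
(649+45√208)^4 = 1419278889601 + 98409284820√208
(649+45√208)^5 = 1842222905266249 + 127735175880225√208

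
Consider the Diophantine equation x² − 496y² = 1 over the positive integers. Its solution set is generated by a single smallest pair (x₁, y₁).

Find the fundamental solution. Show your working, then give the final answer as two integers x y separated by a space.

4620799 207480

d=496: √d = [22; 3,1,2,4,1,…,1,3,44] (ℓ=16, even), read p_15/q_15
k=0  a_k=22  p_k/q_k = 22/1
k=1  a_k=3  p_k/q_k = 67/3
…
k=3  a_k=2  p_k/q_k = 245/11
…
k=6  a_k=1  p_k/q_k = 2383/107
k=7  a_k=2  p_k/q_k = 6080/273
…
k=10  a_k=1  p_k/q_k = 49709/2232
…
k=14  a_k=1  p_k/q_k = 1252502/56239
k=15  a_k=3  p_k/q_k = 4620799/207480
→ (4620799, 207480).  Check: 4620799²=21351783398401, 496·207480²=21351783398400, difference 1.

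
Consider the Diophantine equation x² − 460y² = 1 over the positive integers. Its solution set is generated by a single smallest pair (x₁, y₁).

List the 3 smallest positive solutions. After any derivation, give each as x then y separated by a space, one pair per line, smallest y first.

2535751 118230
12860066268001 599603681460
65219851798297071751 3040891269731634690

d=460: √d = [21; 2,4,3,1,2,10,2,1,3,4,2,42] (ℓ=12, even), read p_11/q_11
i=0: a=21 ⇒ p=21, q=1
i=1: a=2 ⇒ p=43, q=2
…
i=3: a=3 ⇒ p=622, q=29
i=4: a=1 ⇒ p=815, q=38
i=5: a=2 ⇒ p=2252, q=105
i=6: a=10 ⇒ p=23335, q=1088
…
i=9: a=3 ⇒ p=265693, q=12388
i=10: a=4 ⇒ p=1135029, q=52921
i=11: a=2 ⇒ p=2535751, q=118230
fundamental: x₁=2535751, y₁=118230  (since 6430033134001 − 460·13978332900 = 1)
n=2: (2535751,118230)∘(2535751,118230) = (2535751·2535751+460·118230·118230, 2535751·118230+118230·2535751) = (12860066268001,599603681460)
n=3: (12860066268001,599603681460)∘(2535751,118230) = (2535751·12860066268001+460·118230·599603681460, 2535751·599603681460+118230·12860066268001) = (65219851798297071751,3040891269731634690)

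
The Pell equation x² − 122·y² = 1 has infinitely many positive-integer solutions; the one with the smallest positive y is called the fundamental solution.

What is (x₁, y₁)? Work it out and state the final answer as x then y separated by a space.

√122 = [11; 22, …], period ℓ=1 (odd) → k=1
a_0=11:  p_0=11·1+0=11,  q_0=11·0+1=1
a_1=22:  p_1=22·11+1=243,  q_1=22·1+0=22
(x₁, y₁) = (243, 22);  243² − 122·22² = 1 ✓

243 22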